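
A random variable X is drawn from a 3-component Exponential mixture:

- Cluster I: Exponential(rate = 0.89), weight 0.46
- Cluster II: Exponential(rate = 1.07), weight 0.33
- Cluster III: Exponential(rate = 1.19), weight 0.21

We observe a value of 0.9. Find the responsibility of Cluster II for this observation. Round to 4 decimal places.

0.3335

Apply Bayes' rule: the posterior for each component is proportional to its prior times its likelihood at x.
Component likelihoods at x = 0.9:
  L_I = 0.89·e^(−0.89·0.9) = 0.89·e^(−0.8010) = 0.399503
  L_II = 1.07·e^(−1.07·0.9) = 1.07·e^(−0.9630) = 0.408468
  L_III = 1.19·e^(−1.19·0.9) = 1.19·e^(−1.0710) = 0.407772
Prior × likelihood for each component:
  w_I·L_I = 0.46 × 0.399503 = 0.183771
  w_II·L_II = 0.33 × 0.408468 = 0.134794
  w_III·L_III = 0.21 × 0.407772 = 0.0856322
Evidence: 0.183771 + 0.134794 + 0.0856322 = 0.404198
P(Cluster II | the observation) ≈ 0.3335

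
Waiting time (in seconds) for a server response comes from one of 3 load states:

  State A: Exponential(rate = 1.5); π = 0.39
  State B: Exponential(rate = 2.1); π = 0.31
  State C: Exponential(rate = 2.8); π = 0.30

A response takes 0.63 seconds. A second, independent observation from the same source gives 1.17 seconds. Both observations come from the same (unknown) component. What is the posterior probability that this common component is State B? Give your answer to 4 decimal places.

Apply Bayes' rule: the posterior for each component is proportional to its prior times its likelihood at x.
Since both observations come from the same component, the likelihood for component k is f_k(x₁)·f_k(x₂).
  L_A = [0.583019] × [0.259361] = 0.151212
  L_B = [0.559304] × [0.179952] = 0.100648
  L_C = [0.479803] × [0.105781] = 0.0507542
Unnormalised posteriors:
  w_A·L_A = 0.39 × 0.151212 = 0.0589728
  w_B·L_B = 0.31 × 0.100648 = 0.0312009
  w_C·L_C = 0.30 × 0.0507542 = 0.0152263
Denominator: 0.0589728 + 0.0312009 + 0.0152263 = 0.1054
So the posterior for State B is 0.0312009 / 0.1054 ≈ 0.2960.

0.2960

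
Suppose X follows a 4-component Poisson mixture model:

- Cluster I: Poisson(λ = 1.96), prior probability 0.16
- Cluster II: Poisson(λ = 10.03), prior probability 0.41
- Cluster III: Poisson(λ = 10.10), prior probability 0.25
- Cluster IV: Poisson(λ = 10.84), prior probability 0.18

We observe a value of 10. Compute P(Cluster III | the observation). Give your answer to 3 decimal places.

0.300

P(component k | x) = π_k·f_k(x) / marginal(x), where marginal(x) = Σ_j π_j·f_j(x).
Component likelihoods at x = 10:
  p_I = e^(−1.96)·1.96^10/10! = 3.24773e-05
  p_II = e^(−10.03)·10.03^10/10! = 0.125104
  p_III = e^(−10.10)·10.10^10/10! = 0.125048
  p_IV = e^(−10.84)·10.84^10/10! = 0.120998
Prior × likelihood for each component:
  π_I·p_I = 0.16 × 3.24773e-05 = 5.19637e-06
  π_II·p_II = 0.41 × 0.125104 = 0.0512928
  π_III·p_III = 0.25 × 0.125048 = 0.031262
  π_IV·p_IV = 0.18 × 0.120998 = 0.0217796
Evidence: 5.19637e-06 + 0.0512928 + 0.031262 + 0.0217796 = 0.10434
Responsibility of Cluster III: 0.031262 / 0.10434 ≈ 0.300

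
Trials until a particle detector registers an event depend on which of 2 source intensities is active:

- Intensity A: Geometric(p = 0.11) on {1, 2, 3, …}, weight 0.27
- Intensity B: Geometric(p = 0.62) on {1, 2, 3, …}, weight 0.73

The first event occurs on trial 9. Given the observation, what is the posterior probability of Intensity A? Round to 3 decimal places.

P(component k | x) = w_k·f_k(x) / marginal(x), where marginal(x) = Σ_j w_j·f_j(x).
Component likelihoods at x = 9:
  p_A = 0.11·(1−0.11)^8 = 0.11·0.393659 = 0.0433025
  p_B = 0.62·(1−0.62)^8 = 0.62·0.000434779 = 0.000269563
Weight by the priors:
  w_A·p_A = 0.27 × 0.0433025 = 0.0116917
  w_B·p_B = 0.73 × 0.000269563 = 0.000196781
Normaliser: 0.0116917 + 0.000196781 = 0.0118884
Responsibility of Intensity A: 0.0116917 / 0.0118884 ≈ 0.983

0.983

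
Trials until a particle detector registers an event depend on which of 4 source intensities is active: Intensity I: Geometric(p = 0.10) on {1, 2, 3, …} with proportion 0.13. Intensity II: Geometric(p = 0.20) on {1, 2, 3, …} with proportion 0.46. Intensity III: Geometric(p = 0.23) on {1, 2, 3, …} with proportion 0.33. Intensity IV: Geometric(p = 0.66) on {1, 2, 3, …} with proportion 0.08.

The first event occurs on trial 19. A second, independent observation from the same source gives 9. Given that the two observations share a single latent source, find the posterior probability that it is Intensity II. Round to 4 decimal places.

0.3495

The responsibility of component k is π_k f_k(x) divided by Σ_j π_j f_j(x).
Since both observations come from the same component, the likelihood for component k is f_k(x₁)·f_k(x₂).
  f_I = [0.10·(1−0.10)^18 = 0.10·0.150095 = 0.0150095] × [0.0430467] = 0.000646108
  f_II = [0.20·(1−0.20)^18 = 0.20·0.0180144 = 0.00360288] × [0.0335544] = 0.000120893
  f_III = [0.23·(1−0.23)^18 = 0.23·0.00905384 = 0.00208238] × [0.0284219] = 5.91854e-05
  f_IV = [0.66·(1−0.66)^18 = 0.66·3.68655e-09 = 2.43313e-09] × [0.000117862] = 2.86774e-13
Prior × likelihood for each component:
  π_I·f_I = 0.13 × 0.000646108 = 8.39941e-05
  π_II·f_II = 0.46 × 0.000120893 = 5.56106e-05
  π_III·f_III = 0.33 × 5.91854e-05 = 1.95312e-05
  π_IV·f_IV = 0.08 × 2.86774e-13 = 2.29419e-14
Evidence: 8.39941e-05 + 5.56106e-05 + 1.95312e-05 + 2.29419e-14 = 0.000159136
P(Intensity II | x₁,x₂) ≈ 0.3495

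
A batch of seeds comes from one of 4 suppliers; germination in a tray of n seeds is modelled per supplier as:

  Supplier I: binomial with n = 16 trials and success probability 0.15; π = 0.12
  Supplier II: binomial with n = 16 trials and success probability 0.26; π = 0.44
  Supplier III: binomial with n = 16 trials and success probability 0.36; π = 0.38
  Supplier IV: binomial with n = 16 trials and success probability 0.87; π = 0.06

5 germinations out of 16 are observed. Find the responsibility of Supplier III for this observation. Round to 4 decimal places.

By Bayes' theorem, P(k | x) = π_k f_k(x) / Σ_j π_j f_j(x).
Binomial probabilities:
  f_I = 0.0555069
  f_II = 0.189103
  f_III = 0.194883
  f_IV = 3.90172e-07
Prior × likelihood for each component:
  π_I·f_I = 0.12 × 0.0555069 = 0.00666083
  π_II·f_II = 0.44 × 0.189103 = 0.0832053
  π_III·f_III = 0.38 × 0.194883 = 0.0740557
  π_IV·f_IV = 0.06 × 3.90172e-07 = 2.34103e-08
Evidence: 0.00666083 + 0.0832053 + 0.0740557 + 2.34103e-08 = 0.163922
P(Supplier III | the observation) ≈ 0.4518

0.4518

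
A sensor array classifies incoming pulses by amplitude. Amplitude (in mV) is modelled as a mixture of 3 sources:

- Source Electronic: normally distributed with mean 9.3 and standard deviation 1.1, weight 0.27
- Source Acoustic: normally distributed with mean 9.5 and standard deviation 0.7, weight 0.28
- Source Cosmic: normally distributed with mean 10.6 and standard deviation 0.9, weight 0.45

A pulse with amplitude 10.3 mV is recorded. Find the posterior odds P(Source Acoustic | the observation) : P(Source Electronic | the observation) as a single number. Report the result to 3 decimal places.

1.282

Since P(k|x) ∝ P(Z=k) f_k(x), the posterior odds are P(Z=i) f_i(x) / (P(Z=j) f_j(x)).
Normal densities:
  f_Electronic = 0.239915
  f_Acoustic = 0.296614
  f_Cosmic = 0.419315
Posterior odds = (P(Z=Acoustic)·f_Acoustic) / (P(Z=Electronic)·f_Electronic) = (0.28·0.296614) / (0.27·0.239915) = 0.0830518 / 0.064777 ≈ 1.282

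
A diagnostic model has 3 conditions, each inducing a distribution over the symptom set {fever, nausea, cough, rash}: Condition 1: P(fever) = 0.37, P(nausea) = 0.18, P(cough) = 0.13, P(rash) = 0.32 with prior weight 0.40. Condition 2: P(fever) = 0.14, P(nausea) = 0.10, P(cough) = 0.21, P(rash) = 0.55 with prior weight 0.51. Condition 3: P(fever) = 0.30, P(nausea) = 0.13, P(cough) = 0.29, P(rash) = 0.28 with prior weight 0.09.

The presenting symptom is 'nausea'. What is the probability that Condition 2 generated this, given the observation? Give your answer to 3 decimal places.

By Bayes' theorem, P(k | x) = P(Z=k) f_k(x) / Σ_j P(Z=j) f_j(x).
Categorical probabilities:
  L_1 = P(nausea | comp) = 0.18
  L_2 = P(nausea | comp) = 0.10
  L_3 = P(nausea | comp) = 0.13
Multiply by the mixture weights:
  P(Z=1)·L_1 = 0.40 × 0.18 = 0.072
  P(Z=2)·L_2 = 0.51 × 0.1 = 0.051
  P(Z=3)·L_3 = 0.09 × 0.13 = 0.0117
Evidence: 0.072 + 0.051 + 0.0117 = 0.1347
So the posterior for Condition 2 is 0.051 / 0.1347 ≈ 0.379.

0.379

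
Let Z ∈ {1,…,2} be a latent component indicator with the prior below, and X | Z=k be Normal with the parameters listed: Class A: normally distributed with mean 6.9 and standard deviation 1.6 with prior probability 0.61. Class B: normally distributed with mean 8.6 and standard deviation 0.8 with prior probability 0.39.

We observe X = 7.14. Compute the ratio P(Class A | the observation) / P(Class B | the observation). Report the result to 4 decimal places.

Since P(k|x) ∝ π_k f_k(x), the posterior odds are π_i f_i(x) / (π_j f_j(x)).
Normal densities:
  p_A = 0.24655
  p_B = 0.0943157
0.150395 / 0.0367831 ≈ 4.0887

4.0887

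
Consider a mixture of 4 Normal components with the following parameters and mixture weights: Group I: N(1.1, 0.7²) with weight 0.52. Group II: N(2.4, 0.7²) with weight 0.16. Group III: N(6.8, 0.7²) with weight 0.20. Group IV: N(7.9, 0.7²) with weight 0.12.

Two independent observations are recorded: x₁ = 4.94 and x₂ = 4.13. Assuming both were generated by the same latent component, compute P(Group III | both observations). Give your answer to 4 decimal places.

0.2801

Posterior ∝ prior × likelihood, so P(k | x) ∝ P(Z=k) f_k(x); normalise over all components.
Since both observations come from the same component, the likelihood for component k is f_k(x₁)·f_k(x₂).
  L_I = [1.66413e-07] × [4.86661e-05] = 8.09866e-12
  L_II = [0.000788381] × [0.0268835] = 2.11944e-05
  L_III = [0.016698] × [0.00039499] = 6.59553e-06
  L_IV = [7.46521e-05] × [2.86587e-07] = 2.13943e-11
Weight by the priors:
  P(Z=I)·L_I = 0.52 × 8.09866e-12 = 4.2113e-12
  P(Z=II)·L_II = 0.16 × 2.11944e-05 = 3.39111e-06
  P(Z=III)·L_III = 0.20 × 6.59553e-06 = 1.31911e-06
  P(Z=IV)·L_IV = 0.12 × 2.13943e-11 = 2.56732e-12
Normaliser: 4.2113e-12 + 3.39111e-06 + 1.31911e-06 + 2.56732e-12 = 4.71022e-06
Responsibility of Group III: 1.31911e-06 / 4.71022e-06 ≈ 0.2801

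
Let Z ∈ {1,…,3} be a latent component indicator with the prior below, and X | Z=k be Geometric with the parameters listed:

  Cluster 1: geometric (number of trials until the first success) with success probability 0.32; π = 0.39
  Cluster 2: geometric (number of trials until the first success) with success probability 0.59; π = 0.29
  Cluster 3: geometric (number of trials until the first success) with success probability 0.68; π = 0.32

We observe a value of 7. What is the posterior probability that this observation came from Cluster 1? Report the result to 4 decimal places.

By Bayes' theorem, P(k | x) = P(Z=k) f_k(x) / Σ_j P(Z=j) f_j(x).
Component likelihoods at x = 7:
  f_1 = 0.32·(1−0.32)^6 = 0.32·0.0988675 = 0.0316376
  f_2 = 0.59·(1−0.59)^6 = 0.59·0.0047501 = 0.00280256
  f_3 = 0.68·(1−0.68)^6 = 0.68·0.00107374 = 0.000730144
Multiply by the mixture weights:
  P(Z=1)·f_1 = 0.39 × 0.0316376 = 0.0123387
  P(Z=2)·f_2 = 0.29 × 0.00280256 = 0.000812743
  P(Z=3)·f_3 = 0.32 × 0.000730144 = 0.000233646
Sum: 0.0123387 + 0.000812743 + 0.000233646 = 0.0133851
Responsibility of Cluster 1: 0.0123387 / 0.0133851 ≈ 0.9218

0.9218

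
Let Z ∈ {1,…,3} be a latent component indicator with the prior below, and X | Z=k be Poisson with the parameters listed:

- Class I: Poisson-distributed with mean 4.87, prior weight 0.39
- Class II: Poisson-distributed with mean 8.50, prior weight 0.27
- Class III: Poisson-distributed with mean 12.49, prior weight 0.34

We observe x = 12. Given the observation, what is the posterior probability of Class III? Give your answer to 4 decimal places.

0.6885

The responsibility of component k is w_k f_k(x) divided by Σ_j w_j f_j(x).
Component likelihoods at x = 12:
  p_I = 0.00285099
  p_II = 0.0604209
  p_III = 0.113259
Multiply by the mixture weights:
  w_I·p_I = 0.39 × 0.00285099 = 0.00111189
  w_II·p_II = 0.27 × 0.0604209 = 0.0163136
  w_III·p_III = 0.34 × 0.113259 = 0.0385082
Denominator: 0.00111189 + 0.0163136 + 0.0385082 = 0.0559337
P(Class III | x) = 0.0385082 / 0.0559337 ≈ 0.6885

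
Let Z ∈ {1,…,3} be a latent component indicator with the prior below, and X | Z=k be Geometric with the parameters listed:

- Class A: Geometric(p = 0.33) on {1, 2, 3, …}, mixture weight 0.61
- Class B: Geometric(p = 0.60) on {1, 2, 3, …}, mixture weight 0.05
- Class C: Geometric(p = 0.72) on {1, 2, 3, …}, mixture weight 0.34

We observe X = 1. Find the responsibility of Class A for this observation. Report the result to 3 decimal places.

0.423

Posterior ∝ prior × likelihood, so P(k | x) ∝ P(Z=k) f_k(x); normalise over all components.
Geometric probabilities:
  f_A = 0.33·(1−0.33)^0 = 0.33·1 = 0.33
  f_B = 0.60·(1−0.60)^0 = 0.60·1 = 0.6
  f_C = 0.72·(1−0.72)^0 = 0.72·1 = 0.72
Prior × likelihood for each component:
  P(Z=A)·f_A = 0.61 × 0.33 = 0.2013
  P(Z=B)·f_B = 0.05 × 0.6 = 0.03
  P(Z=C)·f_C = 0.34 × 0.72 = 0.2448
Normaliser: 0.2013 + 0.03 + 0.2448 = 0.4761
Responsibility of Class A: 0.2013 / 0.4761 ≈ 0.423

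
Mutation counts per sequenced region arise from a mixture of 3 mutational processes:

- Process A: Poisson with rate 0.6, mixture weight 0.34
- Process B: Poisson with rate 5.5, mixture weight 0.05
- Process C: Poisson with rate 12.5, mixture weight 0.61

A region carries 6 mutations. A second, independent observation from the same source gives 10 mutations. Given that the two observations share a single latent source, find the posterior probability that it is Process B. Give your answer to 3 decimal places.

Posterior ∝ prior × likelihood, so P(k | x) ∝ π_k f_k(x); normalise over all components.
Since both observations come from the same component, the likelihood for component k is f_k(x₁)·f_k(x₂).
  p_A = [3.5563e-05] × [9.14477e-10] = 3.25215e-14
  p_B = [0.157117] × [0.0285262] = 0.00448196
  p_C = [0.0197445] × [0.0956436] = 0.00188844
Multiply by the mixture weights:
  π_A·p_A = 0.34 × 3.25215e-14 = 1.10573e-14
  π_B·p_B = 0.05 × 0.00448196 = 0.000224098
  π_C·p_C = 0.61 × 0.00188844 = 0.00115195
Evidence: 1.10573e-14 + 0.000224098 + 0.00115195 = 0.00137605
P(Process B | data) ≈ 0.163

0.163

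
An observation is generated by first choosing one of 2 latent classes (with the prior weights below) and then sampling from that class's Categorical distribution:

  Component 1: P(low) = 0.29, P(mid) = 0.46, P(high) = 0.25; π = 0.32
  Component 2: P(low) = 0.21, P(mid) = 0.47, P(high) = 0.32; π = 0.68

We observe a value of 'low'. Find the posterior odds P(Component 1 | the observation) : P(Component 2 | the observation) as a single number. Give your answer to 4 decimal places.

Only the two components matter; the odds are (P(Z=i) f_i(x)) / (P(Z=j) f_j(x)).
Evaluate each component's likelihood at the observed value:
  p_1 = P(low | comp) = 0.29
  p_2 = P(low | comp) = 0.21
0.0928 / 0.1428 ≈ 0.6499

0.6499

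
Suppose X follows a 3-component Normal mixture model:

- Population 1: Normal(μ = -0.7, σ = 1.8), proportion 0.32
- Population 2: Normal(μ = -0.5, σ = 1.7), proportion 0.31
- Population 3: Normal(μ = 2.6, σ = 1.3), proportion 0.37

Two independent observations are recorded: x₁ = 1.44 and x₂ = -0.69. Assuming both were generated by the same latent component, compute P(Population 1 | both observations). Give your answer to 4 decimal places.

0.4417

The responsibility of component k is P(Z=k) f_k(x) divided by Σ_j P(Z=j) f_j(x).
Since both observations come from the same component, the likelihood for component k is f_k(x₁)·f_k(x₂).
  f_1 = [(1/(1.8·√(2π)))·exp(−(1.44−-0.7)²/(2·1.8²)) = 0.221635·exp(-0.70673) = 0.109322] × [0.221631] = 0.0242293
  f_2 = [(1/(1.7·√(2π)))·exp(−(1.44−-0.5)²/(2·1.7²)) = 0.234672·exp(-0.65114) = 0.12237] × [0.233211] = 0.0285379
  f_3 = [(1/(1.3·√(2π)))·exp(−(1.44−2.6)²/(2·1.3²)) = 0.306879·exp(-0.39811) = 0.206097] × [0.0124791] = 0.0025719
Prior × likelihood for each component:
  P(Z=1)·f_1 = 0.32 × 0.0242293 = 0.00775336
  P(Z=2)·f_2 = 0.31 × 0.0285379 = 0.00884676
  P(Z=3)·f_3 = 0.37 × 0.0025719 = 0.000951605
Sum: 0.00775336 + 0.00884676 + 0.000951605 = 0.0175517
P(Population 1 | x₁,x₂) ≈ 0.4417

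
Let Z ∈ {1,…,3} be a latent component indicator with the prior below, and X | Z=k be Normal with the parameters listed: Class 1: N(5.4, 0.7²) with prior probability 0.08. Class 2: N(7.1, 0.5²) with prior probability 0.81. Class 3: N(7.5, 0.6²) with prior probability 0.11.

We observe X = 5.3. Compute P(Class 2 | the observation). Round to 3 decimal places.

Apply Bayes' rule: the posterior for each component is proportional to its prior times its likelihood at x.
Component likelihoods at x = 5.3:
  p_1 = (1/(0.7·√(2π)))·exp(−(5.3−5.4)²/(2·0.7²)) = 0.569918·exp(-0.01020) = 0.564132
  p_2 = (1/(0.5·√(2π)))·exp(−(5.3−7.1)²/(2·0.5²)) = 0.797885·exp(-6.48000) = 0.0012238
  p_3 = (1/(0.6·√(2π)))·exp(−(5.3−7.5)²/(2·0.6²)) = 0.664904·exp(-6.72222) = 0.000800451
Prior × likelihood for each component:
  P(Z=1)·p_1 = 0.08 × 0.564132 = 0.0451305
  P(Z=2)·p_2 = 0.81 × 0.0012238 = 0.000991281
  P(Z=3)·p_3 = 0.11 × 0.000800451 = 8.80496e-05
Denominator: 0.0451305 + 0.000991281 + 8.80496e-05 = 0.0462099
P(Class 2 | data) ≈ 0.021

0.021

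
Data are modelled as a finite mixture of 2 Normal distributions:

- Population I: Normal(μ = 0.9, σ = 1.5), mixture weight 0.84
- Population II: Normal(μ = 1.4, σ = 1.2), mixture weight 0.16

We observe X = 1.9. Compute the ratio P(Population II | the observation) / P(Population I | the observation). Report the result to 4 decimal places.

Since P(k|x) ∝ w_k f_k(x), the posterior odds are w_i f_i(x) / (w_j f_j(x)).
Component likelihoods at x = 1.9:
  p_I = (1/(1.5·√(2π)))·exp(−(1.9−0.9)²/(2·1.5²)) = 0.265962·exp(-0.22222) = 0.212965
  p_II = (1/(1.2·√(2π)))·exp(−(1.9−1.4)²/(2·1.2²)) = 0.332452·exp(-0.08681) = 0.30481
Posterior odds = (w_II·p_II) / (w_I·p_I) = (0.16·0.30481) / (0.84·0.212965) = 0.0487696 / 0.178891 ≈ 0.2726

0.2726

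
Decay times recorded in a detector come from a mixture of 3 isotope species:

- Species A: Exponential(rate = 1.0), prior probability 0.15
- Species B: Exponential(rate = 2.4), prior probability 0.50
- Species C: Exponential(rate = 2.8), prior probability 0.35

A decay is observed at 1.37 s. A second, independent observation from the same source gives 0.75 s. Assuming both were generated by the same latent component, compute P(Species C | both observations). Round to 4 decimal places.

By Bayes' theorem, P(k | x) = P(Z=k) f_k(x) / Σ_j P(Z=j) f_j(x).
Since both observations come from the same component, the likelihood for component k is f_k(x₁)·f_k(x₂).
  f_A = [1.0·e^(−1.0·1.37) = 1.0·e^(−1.3700) = 0.254107] × [0.472367] = 0.120032
  f_B = [2.4·e^(−2.4·1.37) = 2.4·e^(−3.2880) = 0.0895882] × [0.396717] = 0.0355412
  f_C = [2.8·e^(−2.8·1.37) = 2.8·e^(−3.8360) = 0.0604233] × [0.342878] = 0.0207178
Multiply by the mixture weights:
  P(Z=A)·f_A = 0.15 × 0.120032 = 0.0180047
  P(Z=B)·f_B = 0.50 × 0.0355412 = 0.0177706
  P(Z=C)·f_C = 0.35 × 0.0207178 = 0.00725124
Evidence: 0.0180047 + 0.0177706 + 0.00725124 = 0.0430266
So the posterior for Species C is 0.00725124 / 0.0430266 ≈ 0.1685.

0.1685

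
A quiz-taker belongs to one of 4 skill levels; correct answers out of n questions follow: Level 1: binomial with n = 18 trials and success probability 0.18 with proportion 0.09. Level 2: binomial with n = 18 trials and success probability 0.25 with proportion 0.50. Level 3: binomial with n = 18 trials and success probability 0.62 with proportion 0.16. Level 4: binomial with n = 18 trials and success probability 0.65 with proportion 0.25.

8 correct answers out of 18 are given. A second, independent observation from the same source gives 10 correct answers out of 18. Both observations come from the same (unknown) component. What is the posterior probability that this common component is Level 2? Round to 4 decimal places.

0.0272

P(component k | x) = P(Z=k)·f_k(x) / marginal(x), where marginal(x) = Σ_j P(Z=j)·f_j(x).
Since both observations come from the same component, the likelihood for component k is f_k(x₁)·f_k(x₂).
  p_1 = [C(18,8)·0.18^8·0.82^10 = 43758·1.102e-06·0.137448 = 0.0066279] × [0.000319369] = 2.11675e-06
  p_2 = [C(18,8)·0.25^8·0.75^10 = 43758·1.52588e-05·0.0563135 = 0.0376002] × [0.0041778] = 0.000157086
  p_3 = [C(18,8)·0.62^8·0.38^10 = 43758·0.021834·6.27821e-05 = 0.0599828] × [0.159677] = 0.0095779
  p_4 = [C(18,8)·0.65^8·0.35^10 = 43758·0.0318645·2.75855e-05 = 0.0384631] × [0.132659] = 0.00510247
Unnormalised posteriors:
  P(Z=1)·p_1 = 0.09 × 2.11675e-06 = 1.90507e-07
  P(Z=2)·p_2 = 0.50 × 0.000157086 = 7.85431e-05
  P(Z=3)·p_3 = 0.16 × 0.0095779 = 0.00153246
  P(Z=4)·p_4 = 0.25 × 0.00510247 = 0.00127562
Marginal: 1.90507e-07 + 7.85431e-05 + 0.00153246 + 0.00127562 = 0.00288681
P(Level 2 | x₁, x₂) = 7.85431e-05 / 0.00288681 ≈ 0.0272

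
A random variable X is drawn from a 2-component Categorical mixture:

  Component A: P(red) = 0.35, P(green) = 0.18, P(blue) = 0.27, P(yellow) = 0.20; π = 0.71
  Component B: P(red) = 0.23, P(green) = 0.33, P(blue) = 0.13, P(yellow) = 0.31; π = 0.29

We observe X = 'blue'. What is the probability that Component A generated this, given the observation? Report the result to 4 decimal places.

0.8357

By Bayes' theorem, P(k | x) = π_k f_k(x) / Σ_j π_j f_j(x).
Categorical probabilities:
  f_A = 0.27
  f_B = 0.13
Unnormalised posteriors:
  π_A·f_A = 0.71 × 0.27 = 0.1917
  π_B·f_B = 0.29 × 0.13 = 0.0377
Marginal: 0.1917 + 0.0377 = 0.2294
Responsibility of Component A: 0.1917 / 0.2294 ≈ 0.8357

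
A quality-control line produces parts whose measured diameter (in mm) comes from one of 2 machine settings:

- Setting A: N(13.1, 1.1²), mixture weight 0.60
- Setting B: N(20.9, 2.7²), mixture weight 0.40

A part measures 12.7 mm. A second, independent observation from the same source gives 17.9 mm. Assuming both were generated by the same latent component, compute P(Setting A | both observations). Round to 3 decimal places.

0.104

The responsibility of component k is π_k f_k(x) divided by Σ_j π_j f_j(x).
Since both observations come from the same component, the likelihood for component k is f_k(x₁)·f_k(x₂).
  f_A = [0.339472] × [2.65917e-05] = 9.02715e-06
  f_B = [0.0014678] × [0.0797009] = 0.000116985
Weight by the priors:
  π_A·f_A = 0.60 × 9.02715e-06 = 5.41629e-06
  π_B·f_B = 0.40 × 0.000116985 = 4.67942e-05
Normaliser: 5.41629e-06 + 4.67942e-05 = 5.22104e-05
P(Setting A | x₁, x₂) = 5.41629e-06 / 5.22104e-05 ≈ 0.104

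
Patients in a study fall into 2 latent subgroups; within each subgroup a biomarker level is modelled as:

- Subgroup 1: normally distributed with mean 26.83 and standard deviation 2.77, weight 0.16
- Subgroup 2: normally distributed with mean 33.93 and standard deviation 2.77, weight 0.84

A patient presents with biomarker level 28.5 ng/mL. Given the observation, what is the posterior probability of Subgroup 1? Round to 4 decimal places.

By Bayes' theorem, P(k | x) = P(Z=k) f_k(x) / Σ_j P(Z=j) f_j(x).
Evaluate each component's likelihood at the observed value:
  p_1 = (1/(2.77·√(2π)))·exp(−(28.5−26.83)²/(2·2.77²)) = 0.144022·exp(-0.18174) = 0.120089
  p_2 = (1/(2.77·√(2π)))·exp(−(28.5−33.93)²/(2·2.77²)) = 0.144022·exp(-1.92137) = 0.0210859
Prior × likelihood for each component:
  P(Z=1)·p_1 = 0.16 × 0.120089 = 0.0192142
  P(Z=2)·p_2 = 0.84 × 0.0210859 = 0.0177121
Normaliser: 0.0192142 + 0.0177121 = 0.0369264
So the posterior for Subgroup 1 is 0.0192142 / 0.0369264 ≈ 0.5203.

0.5203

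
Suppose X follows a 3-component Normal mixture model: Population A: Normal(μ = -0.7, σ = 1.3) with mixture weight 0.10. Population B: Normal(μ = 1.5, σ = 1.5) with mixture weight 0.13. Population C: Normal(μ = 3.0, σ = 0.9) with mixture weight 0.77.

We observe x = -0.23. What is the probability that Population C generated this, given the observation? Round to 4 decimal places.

Posterior ∝ prior × likelihood, so P(k | x) ∝ w_k f_k(x); normalise over all components.
Normal densities:
  p_A = (1/(1.3·√(2π)))·exp(−(-0.23−-0.7)²/(2·1.3²)) = 0.306879·exp(-0.06536) = 0.287464
  p_B = (1/(1.5·√(2π)))·exp(−(-0.23−1.5)²/(2·1.5²)) = 0.265962·exp(-0.66509) = 0.136765
  p_C = (1/(0.9·√(2π)))·exp(−(-0.23−3.0)²/(2·0.9²)) = 0.443269·exp(-6.44006) = 0.000707594
Unnormalised posteriors:
  w_A·p_A = 0.10 × 0.287464 = 0.0287464
  w_B·p_B = 0.13 × 0.136765 = 0.0177794
  w_C·p_C = 0.77 × 0.000707594 = 0.000544848
Denominator: 0.0287464 + 0.0177794 + 0.000544848 = 0.0470707
So the posterior for Population C is 0.000544848 / 0.0470707 ≈ 0.0116.

0.0116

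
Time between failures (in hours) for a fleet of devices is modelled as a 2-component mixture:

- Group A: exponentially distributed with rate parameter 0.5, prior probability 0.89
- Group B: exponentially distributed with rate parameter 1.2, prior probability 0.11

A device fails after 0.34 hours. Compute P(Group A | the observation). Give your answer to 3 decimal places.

P(component k | x) = w_k·f_k(x) / marginal(x), where marginal(x) = Σ_j w_j·f_j(x).
Evaluate each component's likelihood at the observed value:
  p_A = 0.5·e^(−0.5·0.34) = 0.5·e^(−0.1700) = 0.421832
  p_B = 1.2·e^(−1.2·0.34) = 1.2·e^(−0.4080) = 0.797975
Unnormalised posteriors:
  w_A·p_A = 0.89 × 0.421832 = 0.375431
  w_B·p_B = 0.11 × 0.797975 = 0.0877772
Evidence: 0.375431 + 0.0877772 = 0.463208
P(Group A | 0.34 hours) ≈ 0.811

0.811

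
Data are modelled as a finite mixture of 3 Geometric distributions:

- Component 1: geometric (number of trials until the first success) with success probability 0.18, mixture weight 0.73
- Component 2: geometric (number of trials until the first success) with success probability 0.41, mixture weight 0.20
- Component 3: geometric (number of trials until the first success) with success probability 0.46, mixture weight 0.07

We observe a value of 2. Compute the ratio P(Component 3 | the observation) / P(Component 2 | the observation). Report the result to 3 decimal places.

0.359

Since P(k|x) ∝ π_k f_k(x), the posterior odds are π_i f_i(x) / (π_j f_j(x)).
Evaluate each component's likelihood at the observed value:
  L_1 = 0.18·(1−0.18)^1 = 0.18·0.82 = 0.1476
  L_2 = 0.41·(1−0.41)^1 = 0.41·0.59 = 0.2419
  L_3 = 0.46·(1−0.46)^1 = 0.46·0.54 = 0.2484
0.017388 / 0.04838 ≈ 0.359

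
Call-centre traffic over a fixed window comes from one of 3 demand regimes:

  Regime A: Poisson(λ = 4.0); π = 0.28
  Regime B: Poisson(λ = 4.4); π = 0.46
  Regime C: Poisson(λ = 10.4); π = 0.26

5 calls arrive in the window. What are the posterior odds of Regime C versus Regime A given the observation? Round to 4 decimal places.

Since P(k|x) ∝ P(Z=k) f_k(x), the posterior odds are P(Z=i) f_i(x) / (P(Z=j) f_j(x)).
Evaluate each component's likelihood at the observed value:
  f_A = 0.156293
  f_B = 0.168728
  f_C = 0.0308548
Posterior odds = (P(Z=C)·f_C) / (P(Z=A)·f_A) = (0.26·0.0308548) / (0.28·0.156293) = 0.00802225 / 0.0437622 ≈ 0.1833

0.1833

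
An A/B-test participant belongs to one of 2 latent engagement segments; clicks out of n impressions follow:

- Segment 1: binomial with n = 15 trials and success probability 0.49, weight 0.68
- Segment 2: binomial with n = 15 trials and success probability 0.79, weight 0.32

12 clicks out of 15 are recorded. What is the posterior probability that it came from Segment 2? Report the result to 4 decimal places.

P(component k | x) = P(Z=k)·f_k(x) / marginal(x), where marginal(x) = Σ_j P(Z=j)·f_j(x).
Binomial probabilities:
  f_1 = 0.0115631
  f_2 = 0.248997
Prior × likelihood for each component:
  P(Z=1)·f_1 = 0.68 × 0.0115631 = 0.00786292
  P(Z=2)·f_2 = 0.32 × 0.248997 = 0.0796791
Evidence: 0.00786292 + 0.0796791 = 0.087542
P(Segment 2 | 12 clicks out of 15) ≈ 0.9102

0.9102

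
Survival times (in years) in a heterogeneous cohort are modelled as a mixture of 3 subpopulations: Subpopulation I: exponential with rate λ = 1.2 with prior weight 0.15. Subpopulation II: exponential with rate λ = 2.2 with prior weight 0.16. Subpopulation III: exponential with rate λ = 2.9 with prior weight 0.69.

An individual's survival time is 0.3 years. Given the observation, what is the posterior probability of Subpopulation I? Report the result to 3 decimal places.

By Bayes' theorem, P(k | x) = π_k f_k(x) / Σ_j π_j f_j(x).
Evaluate each component's likelihood at the observed value:
  L_I = 0.837212
  L_II = 1.13707
  L_III = 1.21496
Unnormalised posteriors:
  π_I·L_I = 0.15 × 0.837212 = 0.125582
  π_II·L_II = 0.16 × 1.13707 = 0.181932
  π_III·L_III = 0.69 × 1.21496 = 0.838322
Sum: 0.125582 + 0.181932 + 0.838322 = 1.14584
P(Subpopulation I | the observation) ≈ 0.110

0.110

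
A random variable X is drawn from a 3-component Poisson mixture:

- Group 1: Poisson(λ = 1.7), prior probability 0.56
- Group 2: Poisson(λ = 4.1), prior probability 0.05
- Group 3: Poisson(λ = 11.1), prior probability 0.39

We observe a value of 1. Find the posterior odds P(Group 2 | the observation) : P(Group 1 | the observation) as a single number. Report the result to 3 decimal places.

0.020

Only the two components matter; the odds are (P(Z=i) f_i(x)) / (P(Z=j) f_j(x)).
Poisson probabilities:
  p_1 = 0.310562
  p_2 = 0.067948
  p_3 = 0.000167747
0.0033974 / 0.173915 ≈ 0.020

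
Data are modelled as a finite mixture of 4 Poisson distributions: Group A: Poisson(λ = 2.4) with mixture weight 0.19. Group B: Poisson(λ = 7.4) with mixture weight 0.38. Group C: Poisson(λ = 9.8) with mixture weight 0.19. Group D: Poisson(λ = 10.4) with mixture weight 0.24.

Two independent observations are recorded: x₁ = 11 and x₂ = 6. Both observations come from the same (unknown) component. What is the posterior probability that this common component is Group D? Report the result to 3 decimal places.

By Bayes' theorem, P(k | x) = π_k f_k(x) / Σ_j π_j f_j(x).
Since both observations come from the same component, the likelihood for component k is f_k(x₁)·f_k(x₂).
  L_A = [3.45829e-05] × [0.0240784] = 8.32702e-07
  L_B = [0.0557974] × [0.139405] = 0.00777844
  L_C = [0.111236] × [0.0682241] = 0.00758898
  L_D = [0.117368] × [0.0534817] = 0.00627702
Prior × likelihood for each component:
  π_A·L_A = 0.19 × 8.32702e-07 = 1.58213e-07
  π_B·L_B = 0.38 × 0.00777844 = 0.00295581
  π_C·L_C = 0.19 × 0.00758898 = 0.00144191
  π_D·L_D = 0.24 × 0.00627702 = 0.00150648
Normaliser: 1.58213e-07 + 0.00295581 + 0.00144191 + 0.00150648 = 0.00590436
P(Group D | data) = 0.00150648 / 0.00590436 ≈ 0.255

0.255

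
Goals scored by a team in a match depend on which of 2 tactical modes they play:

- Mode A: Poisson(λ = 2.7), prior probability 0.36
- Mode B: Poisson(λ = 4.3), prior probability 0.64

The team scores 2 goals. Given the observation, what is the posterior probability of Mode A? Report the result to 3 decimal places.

0.523

By Bayes' theorem, P(k | x) = w_k f_k(x) / Σ_j w_j f_j(x).
Evaluate each component's likelihood at the observed value:
  p_A = 0.244964
  p_B = 0.125441
Prior × likelihood for each component:
  w_A·p_A = 0.36 × 0.244964 = 0.0881871
  w_B·p_B = 0.64 × 0.125441 = 0.0802824
Normaliser: 0.0881871 + 0.0802824 = 0.16847
P(Mode A | x) ≈ 0.523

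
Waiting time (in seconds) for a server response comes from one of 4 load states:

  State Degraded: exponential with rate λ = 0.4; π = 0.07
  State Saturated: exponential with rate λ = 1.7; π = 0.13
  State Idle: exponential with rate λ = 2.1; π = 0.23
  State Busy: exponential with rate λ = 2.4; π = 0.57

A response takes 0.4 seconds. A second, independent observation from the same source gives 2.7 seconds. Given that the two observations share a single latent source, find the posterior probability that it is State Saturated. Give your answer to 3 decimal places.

By Bayes' theorem, P(k | x) = π_k f_k(x) / Σ_j π_j f_j(x).
Since both observations come from the same component, the likelihood for component k is f_k(x₁)·f_k(x₂).
  p_Degraded = [0.340858] × [0.135838] = 0.0463015
  p_Saturated = [0.861249] × [0.0172599] = 0.014865
  p_Idle = [0.906592] × [0.00724052] = 0.0065642
  p_Busy = [0.918943] × [0.00368115] = 0.00338276
Unnormalised posteriors:
  π_Degraded·p_Degraded = 0.07 × 0.0463015 = 0.0032411
  π_Saturated·p_Saturated = 0.13 × 0.014865 = 0.00193245
  π_Idle·p_Idle = 0.23 × 0.0065642 = 0.00150976
  π_Busy·p_Busy = 0.57 × 0.00338276 = 0.00192817
Normaliser: 0.0032411 + 0.00193245 + 0.00150976 + 0.00192817 = 0.0086115
P(State Saturated | x) ≈ 0.224

0.224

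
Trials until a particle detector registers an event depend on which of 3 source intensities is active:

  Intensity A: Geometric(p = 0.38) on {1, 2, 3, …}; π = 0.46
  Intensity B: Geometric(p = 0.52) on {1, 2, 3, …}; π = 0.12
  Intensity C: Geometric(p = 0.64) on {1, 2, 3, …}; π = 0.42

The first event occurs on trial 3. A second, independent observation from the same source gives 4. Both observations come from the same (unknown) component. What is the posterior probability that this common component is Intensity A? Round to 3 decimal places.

0.765

Posterior ∝ prior × likelihood, so P(k | x) ∝ w_k f_k(x); normalise over all components.
Since both observations come from the same component, the likelihood for component k is f_k(x₁)·f_k(x₂).
  p_A = [0.146072] × [0.0905646] = 0.013229
  p_B = [0.119808] × [0.0575078] = 0.0068899
  p_C = [0.082944] × [0.0298598] = 0.00247669
Unnormalised posteriors:
  w_A·p_A = 0.46 × 0.013229 = 0.00608532
  w_B·p_B = 0.12 × 0.0068899 = 0.000826788
  w_C·p_C = 0.42 × 0.00247669 = 0.00104021
Sum: 0.00608532 + 0.000826788 + 0.00104021 = 0.00795232
P(Intensity A | x₁,x₂) = 0.00608532 / 0.00795232 ≈ 0.765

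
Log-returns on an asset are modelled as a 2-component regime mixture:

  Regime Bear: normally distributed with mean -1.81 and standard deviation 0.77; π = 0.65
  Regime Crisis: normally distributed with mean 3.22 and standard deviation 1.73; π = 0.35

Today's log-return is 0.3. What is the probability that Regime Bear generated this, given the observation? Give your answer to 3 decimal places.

Apply Bayes' rule: the posterior for each component is proportional to its prior times its likelihood at x.
Component likelihoods at x = 0.3:
  p_Bear = 0.0121299
  p_Crisis = 0.055493
Weight by the priors:
  π_Bear·p_Bear = 0.65 × 0.0121299 = 0.00788441
  π_Crisis·p_Crisis = 0.35 × 0.055493 = 0.0194226
Sum: 0.00788441 + 0.0194226 = 0.027307
P(Regime Bear | 0.3) = 0.00788441 / 0.027307 ≈ 0.289

0.289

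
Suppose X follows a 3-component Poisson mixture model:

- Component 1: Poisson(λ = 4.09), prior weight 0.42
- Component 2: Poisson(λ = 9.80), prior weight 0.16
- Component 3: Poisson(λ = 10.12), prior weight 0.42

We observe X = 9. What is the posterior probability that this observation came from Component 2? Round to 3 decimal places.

Posterior ∝ prior × likelihood, so P(k | x) ∝ π_k f_k(x); normalise over all components.
Poisson probabilities:
  f_1 = e^(−4.09)·4.09^9/9! = 0.0147735
  f_2 = e^(−9.80)·9.80^9/9! = 0.127405
  f_3 = e^(−10.12)·10.12^9/9! = 0.123538
Multiply by the mixture weights:
  π_1·f_1 = 0.42 × 0.0147735 = 0.00620485
  π_2·f_2 = 0.16 × 0.127405 = 0.0203848
  π_3·f_3 = 0.42 × 0.123538 = 0.0518861
Marginal: 0.00620485 + 0.0203848 + 0.0518861 = 0.0784757
So the posterior for Component 2 is 0.0203848 / 0.0784757 ≈ 0.260.

0.260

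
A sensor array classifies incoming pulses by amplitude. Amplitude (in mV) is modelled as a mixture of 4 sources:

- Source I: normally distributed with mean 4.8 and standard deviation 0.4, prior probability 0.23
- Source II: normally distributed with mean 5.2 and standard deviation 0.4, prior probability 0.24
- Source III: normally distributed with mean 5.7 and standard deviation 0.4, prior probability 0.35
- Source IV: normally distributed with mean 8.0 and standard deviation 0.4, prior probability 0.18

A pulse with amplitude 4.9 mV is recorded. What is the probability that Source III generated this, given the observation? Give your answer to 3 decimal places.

The responsibility of component k is π_k f_k(x) divided by Σ_j π_j f_j(x).
Component likelihoods at x = 4.9 mV:
  p_I = (1/(0.4·√(2π)))·exp(−(4.9−4.8)²/(2·0.4²)) = 0.997356·exp(-0.03125) = 0.96667
  p_II = (1/(0.4·√(2π)))·exp(−(4.9−5.2)²/(2·0.4²)) = 0.997356·exp(-0.28125) = 0.752844
  p_III = (1/(0.4·√(2π)))·exp(−(4.9−5.7)²/(2·0.4²)) = 0.997356·exp(-2.00000) = 0.134977
  p_IV = (1/(0.4·√(2π)))·exp(−(4.9−8.0)²/(2·0.4²)) = 0.997356·exp(-30.03125) = 9.04574e-14
Weight by the priors:
  π_I·p_I = 0.23 × 0.96667 = 0.222334
  π_II·p_II = 0.24 × 0.752844 = 0.180682
  π_III·p_III = 0.35 × 0.134977 = 0.0472421
  π_IV·p_IV = 0.18 × 9.04574e-14 = 1.62823e-14
Evidence: 0.222334 + 0.180682 + 0.0472421 + 1.62823e-14 = 0.450259
Responsibility of Source III: 0.0472421 / 0.450259 ≈ 0.105

0.105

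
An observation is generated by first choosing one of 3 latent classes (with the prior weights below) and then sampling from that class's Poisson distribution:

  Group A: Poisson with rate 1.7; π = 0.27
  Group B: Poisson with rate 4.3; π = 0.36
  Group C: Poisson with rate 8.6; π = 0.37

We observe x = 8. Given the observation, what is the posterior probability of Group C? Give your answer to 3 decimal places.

The responsibility of component k is P(Z=k) f_k(x) divided by Σ_j P(Z=j) f_j(x).
Evaluate each component's likelihood at the observed value:
  p_A = e^(−1.7)·1.7^8/8! = 0.000316061
  p_B = e^(−4.3)·4.3^8/8! = 0.0393333
  p_C = e^(−8.6)·8.6^8/8! = 0.136626
Prior × likelihood for each component:
  P(Z=A)·p_A = 0.27 × 0.000316061 = 8.53363e-05
  P(Z=B)·p_B = 0.36 × 0.0393333 = 0.01416
  P(Z=C)·p_C = 0.37 × 0.136626 = 0.0505518
Marginal: 8.53363e-05 + 0.01416 + 0.0505518 = 0.0647971
P(Group C | the observation) = 0.0505518 / 0.0647971 ≈ 0.780

0.780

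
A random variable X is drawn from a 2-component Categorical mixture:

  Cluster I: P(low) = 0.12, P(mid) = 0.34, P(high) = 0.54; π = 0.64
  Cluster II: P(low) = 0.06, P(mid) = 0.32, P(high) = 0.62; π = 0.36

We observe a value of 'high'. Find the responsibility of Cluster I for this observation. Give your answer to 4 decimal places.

The responsibility of component k is P(Z=k) f_k(x) divided by Σ_j P(Z=j) f_j(x).
Evaluate each component's likelihood at the observed value:
  L_I = P(high | comp) = 0.54
  L_II = P(high | comp) = 0.62
Multiply by the mixture weights:
  P(Z=I)·L_I = 0.64 × 0.54 = 0.3456
  P(Z=II)·L_II = 0.36 × 0.62 = 0.2232
Marginal: 0.3456 + 0.2232 = 0.5688
So the posterior for Cluster I is 0.3456 / 0.5688 ≈ 0.6076.

0.6076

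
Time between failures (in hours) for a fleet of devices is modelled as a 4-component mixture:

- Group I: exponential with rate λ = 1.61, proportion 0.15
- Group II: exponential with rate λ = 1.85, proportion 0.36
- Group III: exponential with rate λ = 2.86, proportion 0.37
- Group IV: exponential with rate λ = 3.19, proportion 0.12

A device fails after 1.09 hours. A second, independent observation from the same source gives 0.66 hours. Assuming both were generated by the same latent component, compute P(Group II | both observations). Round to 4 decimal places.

The responsibility of component k is π_k f_k(x) divided by Σ_j π_j f_j(x).
Since both observations come from the same component, the likelihood for component k is f_k(x₁)·f_k(x₂).
  L_I = [1.61·e^(−1.61·1.09) = 1.61·e^(−1.7549) = 0.278408] × [0.556345] = 0.154891
  L_II = [1.85·e^(−1.85·1.09) = 1.85·e^(−2.0165) = 0.246273] × [0.54563] = 0.134374
  L_III = [2.86·e^(−2.86·1.09) = 2.86·e^(−3.1174) = 0.126618] × [0.433104] = 0.0548388
  L_IV = [3.19·e^(−3.19·1.09) = 3.19·e^(−3.4771) = 0.0985611] × [0.388532] = 0.0382941
Prior × likelihood for each component:
  π_I·L_I = 0.15 × 0.154891 = 0.0232337
  π_II·L_II = 0.36 × 0.134374 = 0.0483746
  π_III·L_III = 0.37 × 0.0548388 = 0.0202904
  π_IV·L_IV = 0.12 × 0.0382941 = 0.0045953
Denominator: 0.0232337 + 0.0483746 + 0.0202904 + 0.0045953 = 0.096494
P(Group II | x₁,x₂) ≈ 0.5013

0.5013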